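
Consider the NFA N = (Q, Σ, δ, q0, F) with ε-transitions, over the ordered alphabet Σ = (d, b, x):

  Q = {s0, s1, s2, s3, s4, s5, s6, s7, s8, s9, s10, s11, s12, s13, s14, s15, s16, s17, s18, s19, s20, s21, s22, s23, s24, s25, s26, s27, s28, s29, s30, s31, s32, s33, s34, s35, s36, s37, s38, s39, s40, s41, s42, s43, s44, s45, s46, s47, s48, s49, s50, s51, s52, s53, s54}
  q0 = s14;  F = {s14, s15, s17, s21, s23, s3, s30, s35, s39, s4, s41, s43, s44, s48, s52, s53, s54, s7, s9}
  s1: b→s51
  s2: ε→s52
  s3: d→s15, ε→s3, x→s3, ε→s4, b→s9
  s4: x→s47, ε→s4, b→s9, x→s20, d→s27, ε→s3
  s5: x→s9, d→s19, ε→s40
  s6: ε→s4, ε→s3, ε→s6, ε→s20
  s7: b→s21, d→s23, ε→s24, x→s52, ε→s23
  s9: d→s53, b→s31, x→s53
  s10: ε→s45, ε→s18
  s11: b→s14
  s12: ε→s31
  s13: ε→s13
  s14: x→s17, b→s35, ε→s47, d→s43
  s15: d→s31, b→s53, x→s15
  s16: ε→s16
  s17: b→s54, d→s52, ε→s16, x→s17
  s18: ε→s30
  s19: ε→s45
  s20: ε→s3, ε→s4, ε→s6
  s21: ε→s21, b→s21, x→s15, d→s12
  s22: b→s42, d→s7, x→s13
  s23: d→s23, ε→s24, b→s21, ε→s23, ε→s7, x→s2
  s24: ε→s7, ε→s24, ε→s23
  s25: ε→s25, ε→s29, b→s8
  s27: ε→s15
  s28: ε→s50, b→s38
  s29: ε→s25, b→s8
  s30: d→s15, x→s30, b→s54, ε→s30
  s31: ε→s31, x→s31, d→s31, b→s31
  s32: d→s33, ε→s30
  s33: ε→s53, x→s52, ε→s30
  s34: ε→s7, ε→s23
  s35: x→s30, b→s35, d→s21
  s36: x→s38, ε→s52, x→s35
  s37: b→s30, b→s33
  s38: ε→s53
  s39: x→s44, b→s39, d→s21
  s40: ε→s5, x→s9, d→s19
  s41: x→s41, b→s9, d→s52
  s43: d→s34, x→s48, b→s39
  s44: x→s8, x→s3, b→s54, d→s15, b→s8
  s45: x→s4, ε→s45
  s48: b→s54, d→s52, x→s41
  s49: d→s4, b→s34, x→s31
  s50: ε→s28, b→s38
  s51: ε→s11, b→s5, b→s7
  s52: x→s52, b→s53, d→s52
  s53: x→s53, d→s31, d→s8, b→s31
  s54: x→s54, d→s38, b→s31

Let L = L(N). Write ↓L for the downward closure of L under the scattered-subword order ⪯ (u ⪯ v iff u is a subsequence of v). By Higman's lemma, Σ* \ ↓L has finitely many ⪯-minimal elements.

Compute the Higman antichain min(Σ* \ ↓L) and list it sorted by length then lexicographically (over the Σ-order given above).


|Q|=55, |F|=19, |δ|=138 (49 ε).
min D↑ (18 st, q0=0, F={13}): 0:d→1,b→2,x→3 1:d→4,b→5,x→6 2:d→7,b→2,x→8 3:d→9,b→10,x→3 4:d→4,b→7,x→9 5:d→7,b→5,x→11 6:d→9,b→10,x→12 7:d→13,b→7,x→14 8:d→14,b→10,x→8 9:d→9,b→15,x→9 10:d→15,b→13,x→10 11:d→14,b→10,x→16 12:d→9,b→17,x→12 13:d→13,b→13,x→13 14:d→13,b→15,x→14 15:d→13,b→13,x→15 16:d→14,b→17,x→16 17:d→15,b→13,x→15 (ε-aug+det+¬).
'bdd': N↓-sim [31, 19, 8, 3] end={s12,s31,s8} ∉↓L; 3/3 del acc.
'xbb': N↓-sim [31, 21, 6, 1] end={s31} rej; 3/3 single-dels accept.
'ddbd': N↓-sim [31, 26, 14, 6, 3] end={s12,s31,s8} — reject; 4/4 del acc.
'xdbd': run [31, 21, 7, 3, 2] end={s31,s8} ∉↓L; 4/4 del acc.
'dxxbxd': |S_i|=[31, 26, 18, 15, 4, 3, 2] end={s31,s8} ∉↓L; 6/6 deletions ∈↓L.
5 minimals (antichain).

min(Σ*\↓L) = [bdd, xbb, ddbd, xdbd, dxxbxd].


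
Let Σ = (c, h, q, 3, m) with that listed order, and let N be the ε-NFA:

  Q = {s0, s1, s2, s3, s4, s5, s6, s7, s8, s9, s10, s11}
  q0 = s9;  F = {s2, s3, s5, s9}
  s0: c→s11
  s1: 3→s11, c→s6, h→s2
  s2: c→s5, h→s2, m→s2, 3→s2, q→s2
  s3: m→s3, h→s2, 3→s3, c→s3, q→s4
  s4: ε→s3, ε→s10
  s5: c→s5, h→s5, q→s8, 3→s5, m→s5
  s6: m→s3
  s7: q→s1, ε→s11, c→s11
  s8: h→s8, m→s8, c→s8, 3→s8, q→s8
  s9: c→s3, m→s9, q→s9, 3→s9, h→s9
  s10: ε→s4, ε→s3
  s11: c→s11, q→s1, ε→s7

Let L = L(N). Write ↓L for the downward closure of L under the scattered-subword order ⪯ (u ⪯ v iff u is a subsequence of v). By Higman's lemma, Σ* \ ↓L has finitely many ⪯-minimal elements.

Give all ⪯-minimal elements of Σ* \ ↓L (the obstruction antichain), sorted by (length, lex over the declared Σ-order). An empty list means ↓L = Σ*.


min(Σ*\↓L) = [chcq].

|Q|=12, |F|=4, |δ|=40 (6 ε).
min D↑ (5 st, q0=0, F={4}): 0:c→1,h→0,q→0,3→0,m→0 1:c→1,h→2,q→1,3→1,m→1 2:c→3,h→2,q→2,3→2,m→2 3:c→3,h→3,q→4,3→3,m→3 4:c→4,h→4,q→4,3→4,m→4.
'chcq': |S_i|=[7, 6, 3, 2, 1] end={s8} — reject; 4/4 del acc.
1 words, ⪯-incomp.


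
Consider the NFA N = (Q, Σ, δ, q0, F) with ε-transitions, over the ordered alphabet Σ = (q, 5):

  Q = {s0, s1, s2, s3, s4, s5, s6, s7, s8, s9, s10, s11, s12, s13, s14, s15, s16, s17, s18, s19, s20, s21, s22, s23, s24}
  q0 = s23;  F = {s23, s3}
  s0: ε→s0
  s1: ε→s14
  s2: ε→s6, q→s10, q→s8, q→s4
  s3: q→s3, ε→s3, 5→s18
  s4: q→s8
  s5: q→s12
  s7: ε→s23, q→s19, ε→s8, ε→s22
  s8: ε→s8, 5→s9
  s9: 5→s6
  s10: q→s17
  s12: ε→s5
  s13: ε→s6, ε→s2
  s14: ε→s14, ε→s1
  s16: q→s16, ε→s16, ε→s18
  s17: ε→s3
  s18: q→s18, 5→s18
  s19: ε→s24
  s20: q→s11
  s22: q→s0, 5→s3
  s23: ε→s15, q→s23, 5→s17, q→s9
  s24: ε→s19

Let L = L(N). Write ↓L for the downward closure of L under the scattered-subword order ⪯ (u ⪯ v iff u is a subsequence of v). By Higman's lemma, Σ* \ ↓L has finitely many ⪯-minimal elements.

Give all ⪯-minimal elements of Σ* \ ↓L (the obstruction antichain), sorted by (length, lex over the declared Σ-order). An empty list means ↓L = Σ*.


|Q|=25, |F|=2, |δ|=39 (19 ε).
min D↑ (3 st, q0=0, F={2}): 0:q→0,5→1 1:q→1,5→2 2:q→2,5→2 (ε-aug+det+¬).
'55': run [7, 4, 1] end={s18} — reject; 2/2 del acc.
1 minimals (antichain).

min(Σ*\↓L) = [55].


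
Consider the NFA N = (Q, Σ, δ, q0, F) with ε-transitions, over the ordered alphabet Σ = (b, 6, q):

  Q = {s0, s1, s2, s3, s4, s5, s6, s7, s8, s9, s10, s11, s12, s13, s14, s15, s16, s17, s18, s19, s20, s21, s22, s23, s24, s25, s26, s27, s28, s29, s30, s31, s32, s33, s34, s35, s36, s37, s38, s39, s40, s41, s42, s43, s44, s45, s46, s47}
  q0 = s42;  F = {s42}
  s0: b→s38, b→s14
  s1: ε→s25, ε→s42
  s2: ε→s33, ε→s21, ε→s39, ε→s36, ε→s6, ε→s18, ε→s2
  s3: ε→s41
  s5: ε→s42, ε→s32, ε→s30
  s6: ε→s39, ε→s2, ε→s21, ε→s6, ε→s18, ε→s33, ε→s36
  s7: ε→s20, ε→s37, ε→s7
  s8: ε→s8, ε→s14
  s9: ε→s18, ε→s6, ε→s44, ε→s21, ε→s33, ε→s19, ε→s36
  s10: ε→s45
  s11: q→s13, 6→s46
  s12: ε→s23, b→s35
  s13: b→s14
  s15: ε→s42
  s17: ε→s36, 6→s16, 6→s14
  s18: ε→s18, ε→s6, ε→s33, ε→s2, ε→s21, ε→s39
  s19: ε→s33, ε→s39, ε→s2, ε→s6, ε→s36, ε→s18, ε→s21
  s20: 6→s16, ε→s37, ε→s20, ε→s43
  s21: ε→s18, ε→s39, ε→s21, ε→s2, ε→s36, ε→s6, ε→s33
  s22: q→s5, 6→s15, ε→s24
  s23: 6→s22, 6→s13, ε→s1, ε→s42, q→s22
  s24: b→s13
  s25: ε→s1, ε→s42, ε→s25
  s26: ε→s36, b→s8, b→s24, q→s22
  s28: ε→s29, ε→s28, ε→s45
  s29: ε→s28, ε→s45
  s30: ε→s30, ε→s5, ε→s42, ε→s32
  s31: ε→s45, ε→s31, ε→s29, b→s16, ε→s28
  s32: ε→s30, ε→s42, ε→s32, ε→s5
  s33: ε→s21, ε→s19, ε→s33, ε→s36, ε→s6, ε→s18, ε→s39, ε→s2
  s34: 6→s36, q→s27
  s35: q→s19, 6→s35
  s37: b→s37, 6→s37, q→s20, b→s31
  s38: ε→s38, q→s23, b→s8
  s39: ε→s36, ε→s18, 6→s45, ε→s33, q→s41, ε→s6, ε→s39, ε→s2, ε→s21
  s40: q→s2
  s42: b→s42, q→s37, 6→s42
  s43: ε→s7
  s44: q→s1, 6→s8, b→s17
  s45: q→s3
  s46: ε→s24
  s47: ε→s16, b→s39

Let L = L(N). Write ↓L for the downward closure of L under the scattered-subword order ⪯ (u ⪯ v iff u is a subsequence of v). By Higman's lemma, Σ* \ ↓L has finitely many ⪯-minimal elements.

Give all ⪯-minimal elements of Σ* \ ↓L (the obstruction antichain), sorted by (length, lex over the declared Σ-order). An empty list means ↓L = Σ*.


A = [q].

|Q|=48, |F|=1, |δ|=142 (102 ε).
min D↑ (2 st, q0=0, F={1}): 0:b→0,6→0,q→1 1:b→1,6→1,q→1 [Hopcroft].
'q': N↓-sim [12, 11] end={s16,s20,s28,s29,s3,s31,s37,s41,s43,s45,s7} — reject; 1/1 del acc.
1 words, ⪯-incomp.


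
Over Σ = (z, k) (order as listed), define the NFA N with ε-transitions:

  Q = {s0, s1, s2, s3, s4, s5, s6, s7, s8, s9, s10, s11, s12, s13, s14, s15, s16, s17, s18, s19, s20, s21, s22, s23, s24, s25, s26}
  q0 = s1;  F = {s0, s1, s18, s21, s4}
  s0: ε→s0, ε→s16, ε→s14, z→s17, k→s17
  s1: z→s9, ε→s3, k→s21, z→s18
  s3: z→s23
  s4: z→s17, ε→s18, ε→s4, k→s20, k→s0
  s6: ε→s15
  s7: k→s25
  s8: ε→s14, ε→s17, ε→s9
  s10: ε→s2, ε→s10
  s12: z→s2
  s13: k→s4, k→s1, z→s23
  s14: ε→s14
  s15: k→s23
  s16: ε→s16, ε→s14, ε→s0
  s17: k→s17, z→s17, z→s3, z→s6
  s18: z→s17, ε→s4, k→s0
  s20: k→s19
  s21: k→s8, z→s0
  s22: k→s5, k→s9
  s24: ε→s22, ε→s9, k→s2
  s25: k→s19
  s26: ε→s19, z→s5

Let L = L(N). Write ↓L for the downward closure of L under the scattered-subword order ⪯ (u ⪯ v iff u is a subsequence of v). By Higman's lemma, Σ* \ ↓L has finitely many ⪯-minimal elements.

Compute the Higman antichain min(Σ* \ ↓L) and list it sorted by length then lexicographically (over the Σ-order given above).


A = [zz, kk].

|Q|=27, |F|=5, |δ|=49 (20 ε).
min D↑ (5 st, q0=0, F={3}): 0:z→1,k→2 1:z→3,k→4 2:z→4,k→3 3:z→3,k→3 4:z→3,k→3 (ε-aug+det+¬).
'zz': N↓-sim [16, 13, 5] end={s15,s17,s23,s3,s6} rej; 2/2 del acc.
'kk': N↓-sim [16, 13, 9] end={s14,s15,s17,s19,s23,s3,s6,s8,s9} rej; 2/2 deletions ∈↓L.
2 minimals (antichain).


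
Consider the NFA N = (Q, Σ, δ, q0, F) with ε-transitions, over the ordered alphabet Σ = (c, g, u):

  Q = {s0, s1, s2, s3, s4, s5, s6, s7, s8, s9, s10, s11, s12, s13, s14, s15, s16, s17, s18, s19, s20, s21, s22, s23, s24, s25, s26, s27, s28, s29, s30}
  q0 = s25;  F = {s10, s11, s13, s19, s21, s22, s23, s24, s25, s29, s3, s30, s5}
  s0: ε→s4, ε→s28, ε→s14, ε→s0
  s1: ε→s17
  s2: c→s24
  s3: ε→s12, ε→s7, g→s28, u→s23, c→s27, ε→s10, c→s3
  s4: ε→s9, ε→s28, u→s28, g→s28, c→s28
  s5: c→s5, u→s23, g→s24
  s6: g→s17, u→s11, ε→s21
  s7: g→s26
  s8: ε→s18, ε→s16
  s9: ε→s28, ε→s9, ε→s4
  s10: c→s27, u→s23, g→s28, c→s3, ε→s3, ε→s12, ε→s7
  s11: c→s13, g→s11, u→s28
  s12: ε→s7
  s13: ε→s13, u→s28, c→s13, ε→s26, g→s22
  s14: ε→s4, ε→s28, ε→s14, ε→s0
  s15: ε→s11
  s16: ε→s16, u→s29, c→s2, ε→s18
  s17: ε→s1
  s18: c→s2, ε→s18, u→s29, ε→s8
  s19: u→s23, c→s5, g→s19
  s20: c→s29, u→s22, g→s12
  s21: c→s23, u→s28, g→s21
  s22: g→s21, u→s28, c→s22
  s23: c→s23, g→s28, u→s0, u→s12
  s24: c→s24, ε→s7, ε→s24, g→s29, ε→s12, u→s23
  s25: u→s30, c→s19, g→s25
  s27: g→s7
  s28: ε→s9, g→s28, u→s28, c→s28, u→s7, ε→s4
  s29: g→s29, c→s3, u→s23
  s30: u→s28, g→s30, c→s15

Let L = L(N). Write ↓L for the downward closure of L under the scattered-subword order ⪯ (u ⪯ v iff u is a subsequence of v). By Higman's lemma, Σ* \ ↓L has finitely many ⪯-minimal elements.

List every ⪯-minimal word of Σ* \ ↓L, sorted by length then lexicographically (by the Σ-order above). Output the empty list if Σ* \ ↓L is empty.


|Q|=31, |F|=13, |δ|=98 (37 ε).
min D↑ (13 st, q0=0, F={6}): 0:c→1,g→0,u→2 1:c→3,g→1,u→4 2:c→5,g→2,u→6 3:c→3,g→7,u→4 4:c→4,g→6,u→6 5:c→8,g→5,u→6 6:c→6,g→6,u→6 7:c→7,g→9,u→4 8:c→8,g→10,u→6 9:c→11,g→9,u→4 10:c→10,g→12,u→6 11:c→11,g→6,u→4 12:c→4,g→12,u→6 (ε-aug+det+¬).
'uu': |S_i|=[23, 15, 8] end={s0,s12,s14,s26,s28,s4,s7,s9} — reject; 2/2 single-dels accept.
'cug': run [23, 21, 9, 5] end={s26,s28,s4,s7,s9} ∉↓L; 3/3 del acc.
'ccggcg': run [23, 21, 18, 16, 14, 12, 5] end={s26,s28,s4,s7,s9} — reject; 6/6 single-dels accept.
3 obstructions.

min(Σ*\↓L) = [uu, cug, ccggcg].


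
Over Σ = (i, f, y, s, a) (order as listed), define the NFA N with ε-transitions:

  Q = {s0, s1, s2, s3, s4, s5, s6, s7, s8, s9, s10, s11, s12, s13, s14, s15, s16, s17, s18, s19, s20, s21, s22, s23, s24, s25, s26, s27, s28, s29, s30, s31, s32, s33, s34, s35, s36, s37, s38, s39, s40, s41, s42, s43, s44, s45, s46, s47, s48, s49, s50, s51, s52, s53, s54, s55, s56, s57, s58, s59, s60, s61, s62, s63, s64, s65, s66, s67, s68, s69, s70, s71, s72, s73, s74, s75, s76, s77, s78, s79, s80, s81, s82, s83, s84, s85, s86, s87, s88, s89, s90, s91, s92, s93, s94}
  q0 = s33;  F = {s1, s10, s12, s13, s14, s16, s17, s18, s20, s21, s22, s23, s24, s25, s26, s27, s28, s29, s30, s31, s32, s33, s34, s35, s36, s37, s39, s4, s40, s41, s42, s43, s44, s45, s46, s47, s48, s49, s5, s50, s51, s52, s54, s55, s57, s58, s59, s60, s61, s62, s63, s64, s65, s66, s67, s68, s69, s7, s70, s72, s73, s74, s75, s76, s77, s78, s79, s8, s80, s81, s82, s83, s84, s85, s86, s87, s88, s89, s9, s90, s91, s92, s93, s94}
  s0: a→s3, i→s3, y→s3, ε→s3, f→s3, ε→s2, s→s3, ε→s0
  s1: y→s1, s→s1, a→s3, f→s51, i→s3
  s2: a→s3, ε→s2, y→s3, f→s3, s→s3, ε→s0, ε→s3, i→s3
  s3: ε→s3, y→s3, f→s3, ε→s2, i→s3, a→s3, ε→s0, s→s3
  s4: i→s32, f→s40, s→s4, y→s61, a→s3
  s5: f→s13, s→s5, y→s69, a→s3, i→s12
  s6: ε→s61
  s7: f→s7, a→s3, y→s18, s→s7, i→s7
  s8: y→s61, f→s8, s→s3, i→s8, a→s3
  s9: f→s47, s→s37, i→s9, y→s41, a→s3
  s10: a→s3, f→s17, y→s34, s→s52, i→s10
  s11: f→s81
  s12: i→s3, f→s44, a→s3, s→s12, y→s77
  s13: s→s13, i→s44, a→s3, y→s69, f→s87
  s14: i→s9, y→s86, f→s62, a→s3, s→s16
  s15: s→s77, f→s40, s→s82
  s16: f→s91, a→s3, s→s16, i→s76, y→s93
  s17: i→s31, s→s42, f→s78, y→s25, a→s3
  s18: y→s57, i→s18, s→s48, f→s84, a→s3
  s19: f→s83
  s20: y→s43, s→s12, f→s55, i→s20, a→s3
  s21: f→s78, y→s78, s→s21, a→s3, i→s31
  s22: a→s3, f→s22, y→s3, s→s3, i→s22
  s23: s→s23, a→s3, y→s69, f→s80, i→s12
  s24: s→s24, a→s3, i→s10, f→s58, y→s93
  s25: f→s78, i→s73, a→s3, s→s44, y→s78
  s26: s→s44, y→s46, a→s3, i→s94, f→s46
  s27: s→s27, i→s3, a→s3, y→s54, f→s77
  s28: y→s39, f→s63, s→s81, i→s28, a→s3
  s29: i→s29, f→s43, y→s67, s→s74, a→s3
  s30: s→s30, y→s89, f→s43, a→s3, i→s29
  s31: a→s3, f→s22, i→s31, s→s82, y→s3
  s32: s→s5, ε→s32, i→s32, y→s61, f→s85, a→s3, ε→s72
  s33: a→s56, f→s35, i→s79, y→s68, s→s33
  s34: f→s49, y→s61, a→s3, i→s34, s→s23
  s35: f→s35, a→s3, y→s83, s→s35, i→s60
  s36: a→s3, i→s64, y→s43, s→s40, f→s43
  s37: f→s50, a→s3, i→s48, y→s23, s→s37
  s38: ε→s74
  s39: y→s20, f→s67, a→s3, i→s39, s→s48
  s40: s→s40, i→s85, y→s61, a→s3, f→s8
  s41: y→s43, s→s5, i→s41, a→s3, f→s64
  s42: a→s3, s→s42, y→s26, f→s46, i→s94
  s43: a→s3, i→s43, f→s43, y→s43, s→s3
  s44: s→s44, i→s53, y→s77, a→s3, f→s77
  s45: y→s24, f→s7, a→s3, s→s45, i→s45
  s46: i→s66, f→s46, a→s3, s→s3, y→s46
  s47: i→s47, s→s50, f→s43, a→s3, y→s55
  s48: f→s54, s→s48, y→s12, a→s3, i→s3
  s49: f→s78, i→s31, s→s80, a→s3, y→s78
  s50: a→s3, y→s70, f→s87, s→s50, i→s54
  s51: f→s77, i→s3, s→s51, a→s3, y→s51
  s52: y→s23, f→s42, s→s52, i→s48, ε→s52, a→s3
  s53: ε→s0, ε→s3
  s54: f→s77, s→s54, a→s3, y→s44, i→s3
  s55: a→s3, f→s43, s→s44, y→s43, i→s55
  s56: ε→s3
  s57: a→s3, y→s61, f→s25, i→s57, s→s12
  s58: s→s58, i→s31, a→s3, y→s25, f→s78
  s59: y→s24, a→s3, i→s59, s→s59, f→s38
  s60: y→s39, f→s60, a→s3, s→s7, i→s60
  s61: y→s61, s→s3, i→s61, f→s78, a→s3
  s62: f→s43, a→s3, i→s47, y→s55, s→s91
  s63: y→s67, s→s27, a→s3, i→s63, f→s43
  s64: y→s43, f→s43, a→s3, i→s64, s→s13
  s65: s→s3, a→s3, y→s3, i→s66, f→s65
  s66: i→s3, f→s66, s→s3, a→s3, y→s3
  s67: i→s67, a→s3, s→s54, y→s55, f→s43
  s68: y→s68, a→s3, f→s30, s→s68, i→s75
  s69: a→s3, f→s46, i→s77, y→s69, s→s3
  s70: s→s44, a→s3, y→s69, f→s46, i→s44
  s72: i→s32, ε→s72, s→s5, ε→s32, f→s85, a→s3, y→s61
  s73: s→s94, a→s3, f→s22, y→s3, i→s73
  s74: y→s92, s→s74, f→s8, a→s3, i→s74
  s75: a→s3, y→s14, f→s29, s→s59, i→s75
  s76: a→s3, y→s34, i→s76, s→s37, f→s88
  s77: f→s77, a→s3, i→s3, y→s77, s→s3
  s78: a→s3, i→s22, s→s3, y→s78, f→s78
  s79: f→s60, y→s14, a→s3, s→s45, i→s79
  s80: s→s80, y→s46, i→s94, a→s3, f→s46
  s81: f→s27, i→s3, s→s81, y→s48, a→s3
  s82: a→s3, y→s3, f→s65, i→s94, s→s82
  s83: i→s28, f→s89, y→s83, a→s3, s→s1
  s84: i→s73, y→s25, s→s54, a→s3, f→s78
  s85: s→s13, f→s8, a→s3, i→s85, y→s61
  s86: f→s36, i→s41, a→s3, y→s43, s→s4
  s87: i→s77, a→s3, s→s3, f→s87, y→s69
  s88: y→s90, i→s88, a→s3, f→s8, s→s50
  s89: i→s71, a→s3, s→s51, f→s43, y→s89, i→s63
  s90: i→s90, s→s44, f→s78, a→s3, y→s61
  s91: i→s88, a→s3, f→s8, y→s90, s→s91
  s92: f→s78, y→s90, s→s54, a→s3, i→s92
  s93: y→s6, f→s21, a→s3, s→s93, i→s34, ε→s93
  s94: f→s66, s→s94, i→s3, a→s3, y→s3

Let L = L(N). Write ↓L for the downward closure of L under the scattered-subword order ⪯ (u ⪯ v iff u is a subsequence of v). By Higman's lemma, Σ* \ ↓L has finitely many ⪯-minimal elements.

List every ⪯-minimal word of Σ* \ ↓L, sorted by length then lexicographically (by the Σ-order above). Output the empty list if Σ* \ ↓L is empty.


min(Σ*\↓L) = [a, fysi, yffs, iyyys, iyisii, isyfiy].

|Q|=95, |F|=84, |δ|=461 (20 ε).
min D↑ (84 st, q0=0, F={4}): 0:i→1,f→2,y→3,s→0,a→4 1:i→1,f→5,y→6,s→7,a→4 2:i→5,f→2,y→8,s→2,a→4 3:i→9,f→10,y→3,s→3,a→4 4:i→4,f→4,y→4,s→4,a→4 5:i→5,f→5,y→11,s→12,a→4 6:i→13,f→14,y→15,s→16,a→4 7:i→7,f→12,y→17,s→7,a→4 8:i→18,f→19,y→8,s→20,a→4 9:i→9,f→21,y→6,s→22,a→4 10:i→21,f→23,y→19,s→10,a→4 11:i→11,f→24,y→25,s→26,a→4 12:i→12,f→12,y→27,s→12,a→4 13:i→13,f→28,y→29,s→30,a→4 14:i→28,f→23,y→31,s→32,a→4 15:i→29,f→33,y→23,s→34,a→4 16:i→35,f→32,y→36,s→16,a→4 17:i→37,f→38,y→36,s→17,a→4 18:i→18,f→39,y→11,s→40,a→4 19:i→39,f→23,y→19,s→41,a→4 20:i→4,f→41,y→20,s→20,a→4 21:i→21,f→23,y→24,s→42,a→4 22:i→22,f→42,y→17,s→22,a→4 23:i→23,f→23,y→23,s→4,a→4 24:i→24,f→23,y→31,s→43,a→4 25:i→25,f→31,y→23,s→44,a→4 26:i→4,f→43,y→44,s→26,a→4 27:i→27,f→45,y→46,s→26,a→4 28:i→28,f→23,y→31,s→47,a→4 29:i→29,f→48,y→23,s→49,a→4 30:i→26,f→47,y→50,s→30,a→4 31:i→31,f→23,y→23,s→51,a→4 32:i→52,f→53,y→54,s→32,a→4 33:i→48,f→23,y→23,s→55,a→4 34:i→56,f→55,y→57,s→34,a→4 35:i→35,f→52,y→58,s→30,a→4 36:i→58,f→59,y→57,s→36,a→4 37:i→37,f→60,y→58,s→61,a→4 38:i→62,f→63,y→64,s→38,a→4 39:i→39,f→23,y→24,s→65,a→4 40:i→4,f→65,y→26,s→40,a→4 41:i→4,f→66,y→41,s→41,a→4 42:i→42,f→53,y→67,s→42,a→4 43:i→4,f→66,y→51,s→43,a→4 44:i→4,f→51,y→66,s→44,a→4 45:i→68,f→63,y→64,s→43,a→4 46:i→46,f→64,y→57,s→44,a→4 47:i→43,f→69,y→70,s→47,a→4 48:i→48,f→23,y→23,s→71,a→4 49:i→44,f→71,y→72,s→49,a→4 50:i→44,f→73,y→72,s→50,a→4 51:i→4,f→66,y→66,s→51,a→4 52:i→52,f→53,y→54,s→47,a→4 53:i→53,f→53,y→57,s→4,a→4 54:i→54,f→63,y→57,s→51,a→4 55:i→74,f→53,y→57,s→55,a→4 56:i→56,f→74,y→57,s→49,a→4 57:i→57,f→63,y→57,s→4,a→4 58:i→58,f→75,y→57,s→50,a→4 59:i→62,f→63,y→63,s→59,a→4 60:i→62,f→63,y→64,s→76,a→4 61:i→26,f→76,y→50,s→61,a→4 62:i→62,f→77,y→4,s→78,a→4 63:i→77,f→63,y→63,s→4,a→4 64:i→68,f→63,y→63,s→51,a→4 65:i→4,f→66,y→43,s→65,a→4 66:i→4,f→66,y→66,s→4,a→4 67:i→67,f→63,y→54,s→43,a→4 68:i→68,f→77,y→4,s→79,a→4 69:i→66,f→69,y→72,s→4,a→4 70:i→51,f→80,y→72,s→51,a→4 71:i→51,f→69,y→72,s→71,a→4 72:i→66,f→80,y→72,s→4,a→4 73:i→79,f→80,y→80,s→73,a→4 74:i→74,f→53,y→57,s→71,a→4 75:i→62,f→63,y→63,s→73,a→4 76:i→79,f→80,y→81,s→76,a→4 77:i→77,f→77,y→4,s→4,a→4 78:i→79,f→82,y→4,s→78,a→4 79:i→4,f→83,y→4,s→79,a→4 80:i→83,f→80,y→80,s→4,a→4 81:i→79,f→80,y→80,s→51,a→4 82:i→83,f→82,y→4,s→4,a→4 83:i→4,f→83,y→4,s→4,a→4 [Hopcroft].
'a': |S_i|=[92, 4] end={s0,s2,s3,s56} rej; 1/1 single-dels accept.
'fysi': N↓-sim [92, 67, 39, 15, 4] end={s0,s2,s3,s53} ∉↓L; 4/4 del acc.
'yffs': run [92, 85, 54, 14, 3] end={s0,s2,s3} ∉↓L; 4/4 del acc.
'iyyys': run [92, 83, 69, 46, 12, 3] end={s0,s2,s3} — reject; 5/5 single-dels accept.
'iyisii': run [92, 83, 69, 56, 26, 11, 4] end={s0,s2,s3,s53} rej; 6/6 deletions ∈↓L.
'isyfiy': |S_i|=[92, 83, 63, 41, 25, 11, 3] end={s0,s2,s3} ∉↓L; 6/6 del acc.
6 minimals (antichain).


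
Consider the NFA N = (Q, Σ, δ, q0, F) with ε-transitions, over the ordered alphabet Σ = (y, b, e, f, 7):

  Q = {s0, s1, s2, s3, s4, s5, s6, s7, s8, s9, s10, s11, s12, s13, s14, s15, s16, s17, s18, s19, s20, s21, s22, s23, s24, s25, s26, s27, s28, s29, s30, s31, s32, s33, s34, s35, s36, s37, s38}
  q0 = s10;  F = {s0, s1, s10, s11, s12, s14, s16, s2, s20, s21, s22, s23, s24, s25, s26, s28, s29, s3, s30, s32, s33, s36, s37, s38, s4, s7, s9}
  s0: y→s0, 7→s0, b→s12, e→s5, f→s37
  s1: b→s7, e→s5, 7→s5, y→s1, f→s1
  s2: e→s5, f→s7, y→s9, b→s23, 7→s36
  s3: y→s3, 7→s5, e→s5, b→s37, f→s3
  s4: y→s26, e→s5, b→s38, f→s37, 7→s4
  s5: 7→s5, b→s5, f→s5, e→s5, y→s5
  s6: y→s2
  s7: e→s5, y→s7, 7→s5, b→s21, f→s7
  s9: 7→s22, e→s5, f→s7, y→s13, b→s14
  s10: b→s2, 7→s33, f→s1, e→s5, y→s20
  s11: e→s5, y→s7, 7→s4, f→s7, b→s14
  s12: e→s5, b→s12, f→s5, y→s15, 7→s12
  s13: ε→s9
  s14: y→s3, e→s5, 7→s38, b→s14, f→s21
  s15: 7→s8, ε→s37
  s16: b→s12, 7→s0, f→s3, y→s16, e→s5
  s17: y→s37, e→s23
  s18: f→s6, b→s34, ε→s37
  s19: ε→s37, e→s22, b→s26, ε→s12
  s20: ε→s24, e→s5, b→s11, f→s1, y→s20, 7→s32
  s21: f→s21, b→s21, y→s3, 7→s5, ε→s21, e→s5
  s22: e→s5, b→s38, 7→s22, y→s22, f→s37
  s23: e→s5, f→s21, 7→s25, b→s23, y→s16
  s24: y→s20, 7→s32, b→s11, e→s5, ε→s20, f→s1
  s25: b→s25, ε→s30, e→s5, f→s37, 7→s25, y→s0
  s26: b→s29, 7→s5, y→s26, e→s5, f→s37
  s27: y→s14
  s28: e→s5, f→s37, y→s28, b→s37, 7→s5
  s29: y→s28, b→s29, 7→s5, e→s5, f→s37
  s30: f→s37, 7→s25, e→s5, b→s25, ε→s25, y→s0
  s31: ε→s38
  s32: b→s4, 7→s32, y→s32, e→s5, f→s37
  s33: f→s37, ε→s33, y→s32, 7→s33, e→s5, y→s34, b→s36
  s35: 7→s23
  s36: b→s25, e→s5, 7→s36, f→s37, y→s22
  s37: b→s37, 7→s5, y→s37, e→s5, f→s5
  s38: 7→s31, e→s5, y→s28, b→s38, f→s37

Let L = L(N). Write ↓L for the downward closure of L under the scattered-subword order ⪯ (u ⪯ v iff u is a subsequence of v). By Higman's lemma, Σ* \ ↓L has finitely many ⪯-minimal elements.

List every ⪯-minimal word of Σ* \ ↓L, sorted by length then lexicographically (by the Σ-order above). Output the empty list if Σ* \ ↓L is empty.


|Q|=39, |F|=27, |δ|=163 (12 ε).
min D↑ (26 st, q0=0, F={3}): 0:y→1,b→2,e→3,f→4,7→5 1:y→1,b→6,e→3,f→4,7→7 2:y→8,b→9,e→3,f→10,7→11 3:y→3,b→3,e→3,f→3,7→3 4:y→4,b→10,e→3,f→4,7→3 5:y→7,b→11,e→3,f→12,7→5 6:y→10,b→13,e→3,f→10,7→14 7:y→7,b→14,e→3,f→12,7→7 8:y→8,b→13,e→3,f→10,7→15 9:y→16,b→9,e→3,f→17,7→18 10:y→10,b→17,e→3,f→10,7→3 11:y→15,b→18,e→3,f→12,7→11 12:y→12,b→12,e→3,f→3,7→3 13:y→19,b→13,e→3,f→17,7→20 14:y→21,b→20,e→3,f→12,7→14 15:y→15,b→20,e→3,f→12,7→15 16:y→16,b→22,e→3,f→19,7→23 17:y→19,b→17,e→3,f→17,7→3 18:y→23,b→18,e→3,f→12,7→18 19:y→19,b→12,e→3,f→19,7→3 20:y→24,b→20,e→3,f→12,7→20 21:y→21,b→25,e→3,f→12,7→3 22:y→12,b→22,e→3,f→3,7→22 23:y→23,b→22,e→3,f→12,7→23 24:y→24,b→12,e→3,f→12,7→3 25:y→24,b→25,e→3,f→12,7→3 (ε-aug+det+¬).
'e': run [33, 1] end={s5} ∉↓L; 1/1 del acc.
'f7': run [33, 6, 1] end={s5} ∉↓L; 2/2 single-dels accept.
'7ff': N↓-sim [33, 19, 2, 1] end={s5} rej; 3/3 single-dels accept.
'yby7': N↓-sim [33, 26, 16, 10, 2] end={s5,s8} rej; 4/4 deletions ∈↓L.
'bbybf': run [33, 26, 17, 9, 5, 1] end={s5} — reject; 5/5 del acc.
5 minimals (antichain).

Antichain: [e, f7, 7ff, yby7, bbybf].


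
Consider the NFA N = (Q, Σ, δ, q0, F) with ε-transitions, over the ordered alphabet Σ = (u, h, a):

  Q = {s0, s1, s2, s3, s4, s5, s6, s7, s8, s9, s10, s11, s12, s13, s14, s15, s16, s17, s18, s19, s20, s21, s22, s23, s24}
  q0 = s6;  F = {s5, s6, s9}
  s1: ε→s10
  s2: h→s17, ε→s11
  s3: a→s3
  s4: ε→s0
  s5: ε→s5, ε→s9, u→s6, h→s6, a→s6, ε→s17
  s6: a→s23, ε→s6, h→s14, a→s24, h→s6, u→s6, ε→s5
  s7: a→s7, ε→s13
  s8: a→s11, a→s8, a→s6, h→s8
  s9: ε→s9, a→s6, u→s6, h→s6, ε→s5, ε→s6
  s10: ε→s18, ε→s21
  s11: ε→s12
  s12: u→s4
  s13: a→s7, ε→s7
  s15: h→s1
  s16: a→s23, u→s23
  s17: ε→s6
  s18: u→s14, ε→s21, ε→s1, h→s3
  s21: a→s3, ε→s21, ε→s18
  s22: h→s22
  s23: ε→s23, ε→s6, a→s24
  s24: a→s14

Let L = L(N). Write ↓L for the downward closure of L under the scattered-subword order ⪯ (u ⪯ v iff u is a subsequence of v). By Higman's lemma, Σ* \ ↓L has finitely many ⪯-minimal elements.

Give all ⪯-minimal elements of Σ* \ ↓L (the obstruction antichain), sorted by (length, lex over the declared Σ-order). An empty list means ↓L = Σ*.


min(Σ*\↓L) = [].

|Q|=25, |F|=3, |δ|=52 (23 ε).
min D↑ (1 st, q0=0, F={}): 0:u→0,h→0,a→0 (ε-aug+det+¬).
L(D↑) = ∅; no obstructions.


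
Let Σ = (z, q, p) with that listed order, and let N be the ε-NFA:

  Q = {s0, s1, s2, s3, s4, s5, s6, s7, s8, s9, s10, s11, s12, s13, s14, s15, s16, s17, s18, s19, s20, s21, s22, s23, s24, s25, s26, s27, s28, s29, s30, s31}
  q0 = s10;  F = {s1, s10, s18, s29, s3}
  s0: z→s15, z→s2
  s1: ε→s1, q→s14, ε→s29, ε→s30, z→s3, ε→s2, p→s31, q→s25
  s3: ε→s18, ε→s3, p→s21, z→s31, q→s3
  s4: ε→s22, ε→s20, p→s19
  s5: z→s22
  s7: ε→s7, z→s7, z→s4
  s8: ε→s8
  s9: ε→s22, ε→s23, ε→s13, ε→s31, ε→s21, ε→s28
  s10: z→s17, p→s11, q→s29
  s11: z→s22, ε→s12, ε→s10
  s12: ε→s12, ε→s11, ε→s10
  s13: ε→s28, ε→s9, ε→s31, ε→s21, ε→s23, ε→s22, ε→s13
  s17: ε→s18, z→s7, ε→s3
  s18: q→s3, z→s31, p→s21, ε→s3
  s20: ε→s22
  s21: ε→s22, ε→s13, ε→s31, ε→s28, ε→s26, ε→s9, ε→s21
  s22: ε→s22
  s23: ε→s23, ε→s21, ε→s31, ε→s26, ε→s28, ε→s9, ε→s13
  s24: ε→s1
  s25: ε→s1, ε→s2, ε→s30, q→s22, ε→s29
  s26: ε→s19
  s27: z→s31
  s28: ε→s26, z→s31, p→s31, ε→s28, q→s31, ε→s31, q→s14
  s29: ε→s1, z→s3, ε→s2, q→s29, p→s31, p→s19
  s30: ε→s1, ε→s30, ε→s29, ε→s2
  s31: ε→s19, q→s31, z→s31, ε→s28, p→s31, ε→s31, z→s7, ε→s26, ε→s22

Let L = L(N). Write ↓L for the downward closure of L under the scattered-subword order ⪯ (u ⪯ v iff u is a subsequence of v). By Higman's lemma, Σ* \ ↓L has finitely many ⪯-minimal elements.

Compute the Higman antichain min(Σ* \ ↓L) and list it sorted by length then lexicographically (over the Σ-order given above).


Antichain: [zz, zp, qp].

|Q|=32, |F|=5, |δ|=102 (67 ε).
min D↑ (4 st, q0=0, F={3}): 0:z→1,q→2,p→0 1:z→3,q→1,p→3 2:z→1,q→2,p→3 3:z→3,q→3,p→3.
'zz': |S_i|=[24, 16, 9] end={s14,s19,s20,s22,s26,s28,s31,s4,s7} — reject; 2/2 del acc.
'zp': N↓-sim [24, 16, 13] end={s13,s14,s19,s20,s21,s22,s23,s26,s28,s31,s4,s7,…} — reject; 2/2 deletions ∈↓L.
'qp': N↓-sim [24, 20, 13] end={s13,s14,s19,s20,s21,s22,s23,s26,s28,s31,s4,s7,…} — reject; 2/2 single-dels accept.
3 minimals (antichain).


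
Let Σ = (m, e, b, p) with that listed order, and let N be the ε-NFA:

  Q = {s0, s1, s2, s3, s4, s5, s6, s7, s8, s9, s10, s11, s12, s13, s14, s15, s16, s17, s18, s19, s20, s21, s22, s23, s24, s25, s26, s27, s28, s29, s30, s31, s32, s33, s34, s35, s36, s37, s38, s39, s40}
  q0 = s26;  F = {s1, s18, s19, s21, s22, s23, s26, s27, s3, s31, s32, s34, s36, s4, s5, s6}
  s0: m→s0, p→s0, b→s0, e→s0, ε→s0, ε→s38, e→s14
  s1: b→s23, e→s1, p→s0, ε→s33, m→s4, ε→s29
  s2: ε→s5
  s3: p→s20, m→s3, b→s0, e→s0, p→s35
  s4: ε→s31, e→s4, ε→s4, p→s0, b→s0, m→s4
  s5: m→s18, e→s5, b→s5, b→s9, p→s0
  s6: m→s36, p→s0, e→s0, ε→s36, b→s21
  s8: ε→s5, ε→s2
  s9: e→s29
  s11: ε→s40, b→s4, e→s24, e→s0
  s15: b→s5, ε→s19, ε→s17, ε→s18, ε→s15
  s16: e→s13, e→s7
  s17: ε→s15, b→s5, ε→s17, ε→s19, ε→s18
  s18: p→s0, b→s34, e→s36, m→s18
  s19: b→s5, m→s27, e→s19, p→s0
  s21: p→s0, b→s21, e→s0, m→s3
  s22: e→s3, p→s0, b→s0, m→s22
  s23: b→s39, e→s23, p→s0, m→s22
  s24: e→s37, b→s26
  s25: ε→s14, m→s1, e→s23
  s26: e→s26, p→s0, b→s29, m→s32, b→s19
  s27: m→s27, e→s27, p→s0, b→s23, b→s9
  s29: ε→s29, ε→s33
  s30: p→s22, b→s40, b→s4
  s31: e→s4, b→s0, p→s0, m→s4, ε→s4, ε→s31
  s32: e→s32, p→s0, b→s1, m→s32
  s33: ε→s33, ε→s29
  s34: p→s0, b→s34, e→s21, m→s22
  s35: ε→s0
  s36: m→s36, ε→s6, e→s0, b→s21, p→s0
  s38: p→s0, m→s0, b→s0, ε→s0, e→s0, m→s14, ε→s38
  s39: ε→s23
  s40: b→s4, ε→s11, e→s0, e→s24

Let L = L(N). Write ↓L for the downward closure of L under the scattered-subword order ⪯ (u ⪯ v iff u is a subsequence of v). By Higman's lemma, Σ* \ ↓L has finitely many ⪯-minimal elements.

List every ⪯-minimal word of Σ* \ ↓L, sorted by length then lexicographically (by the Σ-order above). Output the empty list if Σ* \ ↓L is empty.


|Q|=41, |F|=16, |δ|=128 (32 ε).
min D↑ (15 st, q0=0, F={3}): 0:m→1,e→0,b→2,p→3 1:m→1,e→1,b→4,p→3 2:m→5,e→2,b→6,p→3 3:m→3,e→3,b→3,p→3 4:m→7,e→4,b→8,p→3 5:m→5,e→5,b→8,p→3 6:m→9,e→6,b→6,p→3 7:m→7,e→7,b→3,p→3 8:m→10,e→8,b→8,p→3 9:m→9,e→11,b→12,p→3 10:m→10,e→13,b→3,p→3 11:m→11,e→3,b→14,p→3 12:m→10,e→14,b→12,p→3 13:m→13,e→3,b→3,p→3 14:m→13,e→3,b→14,p→3.
'p': N↓-sim [25, 5] end={s0,s14,s20,s35,s38} rej; 1/1 single-dels accept.
'mbmb': run [25, 22, 17, 9, 3] end={s0,s14,s38} ∉↓L; 4/4 del acc.
'bbmee': run [25, 23, 18, 12, 9, 3] end={s0,s14,s38} ∉↓L; 5/5 single-dels accept.
3 obstructions.

A = [p, mbmb, bbmee].


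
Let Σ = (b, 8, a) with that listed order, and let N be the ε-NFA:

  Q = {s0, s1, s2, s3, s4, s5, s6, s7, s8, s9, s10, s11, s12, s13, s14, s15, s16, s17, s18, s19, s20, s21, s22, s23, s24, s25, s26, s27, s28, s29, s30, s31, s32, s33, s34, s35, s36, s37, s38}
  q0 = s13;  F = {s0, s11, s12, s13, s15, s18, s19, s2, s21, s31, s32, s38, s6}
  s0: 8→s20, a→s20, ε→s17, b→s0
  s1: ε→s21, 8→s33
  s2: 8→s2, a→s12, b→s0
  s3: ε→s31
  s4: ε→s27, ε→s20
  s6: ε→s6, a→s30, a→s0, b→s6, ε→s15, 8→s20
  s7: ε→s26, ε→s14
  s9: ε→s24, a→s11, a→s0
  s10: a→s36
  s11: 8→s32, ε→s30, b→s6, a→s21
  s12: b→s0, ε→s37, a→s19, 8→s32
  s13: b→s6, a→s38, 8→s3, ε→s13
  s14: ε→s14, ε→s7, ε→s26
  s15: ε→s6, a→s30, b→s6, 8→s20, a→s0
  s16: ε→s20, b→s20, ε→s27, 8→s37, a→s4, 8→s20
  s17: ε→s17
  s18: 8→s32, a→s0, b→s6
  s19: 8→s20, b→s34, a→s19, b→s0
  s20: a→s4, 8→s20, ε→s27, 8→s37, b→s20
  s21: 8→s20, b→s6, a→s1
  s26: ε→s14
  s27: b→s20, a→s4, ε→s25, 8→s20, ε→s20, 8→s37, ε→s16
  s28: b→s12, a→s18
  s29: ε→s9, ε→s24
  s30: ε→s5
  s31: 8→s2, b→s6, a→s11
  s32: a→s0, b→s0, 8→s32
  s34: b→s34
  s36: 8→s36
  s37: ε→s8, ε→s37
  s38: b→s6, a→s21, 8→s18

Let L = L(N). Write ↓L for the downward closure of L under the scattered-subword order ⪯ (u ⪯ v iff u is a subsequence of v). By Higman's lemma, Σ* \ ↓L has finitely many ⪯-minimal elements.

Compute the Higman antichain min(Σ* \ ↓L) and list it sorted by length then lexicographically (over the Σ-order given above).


|Q|=39, |F|=13, |δ|=92 (30 ε).
min D↑ (13 st, q0=0, F={4}): 0:b→1,8→2,a→3 1:b→1,8→4,a→5 2:b→1,8→6,a→7 3:b→1,8→8,a→9 4:b→4,8→4,a→4 5:b→5,8→4,a→4 6:b→5,8→6,a→10 7:b→1,8→11,a→9 8:b→1,8→11,a→5 9:b→1,8→4,a→9 10:b→5,8→11,a→12 11:b→5,8→11,a→5 12:b→5,8→4,a→12.
'b8': run [27, 14, 7] end={s16,s20,s25,s27,s37,s4,s8} ∉↓L; 2/2 del acc.
'baa': run [27, 14, 11, 7] end={s16,s20,s25,s27,s37,s4,s8} rej; 3/3 deletions ∈↓L.
'aa8': N↓-sim [27, 23, 18, 8] end={s16,s20,s25,s27,s33,s37,s4,s8} rej; 3/3 single-dels accept.
'88ba': |S_i|=[27, 25, 15, 10, 7] end={s16,s20,s25,s27,s37,s4,s8} rej; 4/4 single-dels accept.
'a8aa': N↓-sim [27, 23, 16, 11, 7] end={s16,s20,s25,s27,s37,s4,s8} rej; 4/4 deletions ∈↓L.
5 words, ⪯-incomp.

min(Σ*\↓L) = [b8, baa, aa8, 88ba, a8aa].


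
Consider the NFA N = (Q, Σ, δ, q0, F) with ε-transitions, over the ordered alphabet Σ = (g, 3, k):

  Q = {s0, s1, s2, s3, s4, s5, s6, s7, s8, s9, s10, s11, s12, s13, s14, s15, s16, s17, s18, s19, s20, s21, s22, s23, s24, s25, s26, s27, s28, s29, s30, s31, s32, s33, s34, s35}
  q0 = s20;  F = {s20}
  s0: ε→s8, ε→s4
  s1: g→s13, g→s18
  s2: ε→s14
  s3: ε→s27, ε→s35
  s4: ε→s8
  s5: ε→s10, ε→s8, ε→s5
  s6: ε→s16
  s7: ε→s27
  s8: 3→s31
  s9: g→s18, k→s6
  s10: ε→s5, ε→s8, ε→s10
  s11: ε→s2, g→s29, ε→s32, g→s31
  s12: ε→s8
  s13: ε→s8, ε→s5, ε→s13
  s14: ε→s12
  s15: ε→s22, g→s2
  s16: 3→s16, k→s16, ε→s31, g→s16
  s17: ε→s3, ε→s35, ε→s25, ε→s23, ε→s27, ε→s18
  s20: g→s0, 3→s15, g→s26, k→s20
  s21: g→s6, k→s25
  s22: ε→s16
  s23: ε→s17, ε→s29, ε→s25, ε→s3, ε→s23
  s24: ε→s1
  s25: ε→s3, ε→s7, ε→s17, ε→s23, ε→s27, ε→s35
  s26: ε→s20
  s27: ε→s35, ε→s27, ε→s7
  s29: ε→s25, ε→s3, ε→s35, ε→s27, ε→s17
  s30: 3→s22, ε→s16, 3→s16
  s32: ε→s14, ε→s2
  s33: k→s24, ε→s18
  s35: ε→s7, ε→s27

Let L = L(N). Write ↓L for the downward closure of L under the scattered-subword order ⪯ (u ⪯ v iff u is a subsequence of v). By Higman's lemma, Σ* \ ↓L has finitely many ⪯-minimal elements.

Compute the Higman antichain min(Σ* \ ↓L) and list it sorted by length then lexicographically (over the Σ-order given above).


Antichain: [3].

|Q|=36, |F|=1, |δ|=77 (57 ε).
min D↑ (2 st, q0=0, F={1}): 0:g→0,3→1,k→0 1:g→1,3→1,k→1 (ε-aug+det+¬).
'3': run [12, 8] end={s12,s14,s15,s16,s2,s22,s31,s8} rej; 1/1 deletions ∈↓L.
1 obstructions.


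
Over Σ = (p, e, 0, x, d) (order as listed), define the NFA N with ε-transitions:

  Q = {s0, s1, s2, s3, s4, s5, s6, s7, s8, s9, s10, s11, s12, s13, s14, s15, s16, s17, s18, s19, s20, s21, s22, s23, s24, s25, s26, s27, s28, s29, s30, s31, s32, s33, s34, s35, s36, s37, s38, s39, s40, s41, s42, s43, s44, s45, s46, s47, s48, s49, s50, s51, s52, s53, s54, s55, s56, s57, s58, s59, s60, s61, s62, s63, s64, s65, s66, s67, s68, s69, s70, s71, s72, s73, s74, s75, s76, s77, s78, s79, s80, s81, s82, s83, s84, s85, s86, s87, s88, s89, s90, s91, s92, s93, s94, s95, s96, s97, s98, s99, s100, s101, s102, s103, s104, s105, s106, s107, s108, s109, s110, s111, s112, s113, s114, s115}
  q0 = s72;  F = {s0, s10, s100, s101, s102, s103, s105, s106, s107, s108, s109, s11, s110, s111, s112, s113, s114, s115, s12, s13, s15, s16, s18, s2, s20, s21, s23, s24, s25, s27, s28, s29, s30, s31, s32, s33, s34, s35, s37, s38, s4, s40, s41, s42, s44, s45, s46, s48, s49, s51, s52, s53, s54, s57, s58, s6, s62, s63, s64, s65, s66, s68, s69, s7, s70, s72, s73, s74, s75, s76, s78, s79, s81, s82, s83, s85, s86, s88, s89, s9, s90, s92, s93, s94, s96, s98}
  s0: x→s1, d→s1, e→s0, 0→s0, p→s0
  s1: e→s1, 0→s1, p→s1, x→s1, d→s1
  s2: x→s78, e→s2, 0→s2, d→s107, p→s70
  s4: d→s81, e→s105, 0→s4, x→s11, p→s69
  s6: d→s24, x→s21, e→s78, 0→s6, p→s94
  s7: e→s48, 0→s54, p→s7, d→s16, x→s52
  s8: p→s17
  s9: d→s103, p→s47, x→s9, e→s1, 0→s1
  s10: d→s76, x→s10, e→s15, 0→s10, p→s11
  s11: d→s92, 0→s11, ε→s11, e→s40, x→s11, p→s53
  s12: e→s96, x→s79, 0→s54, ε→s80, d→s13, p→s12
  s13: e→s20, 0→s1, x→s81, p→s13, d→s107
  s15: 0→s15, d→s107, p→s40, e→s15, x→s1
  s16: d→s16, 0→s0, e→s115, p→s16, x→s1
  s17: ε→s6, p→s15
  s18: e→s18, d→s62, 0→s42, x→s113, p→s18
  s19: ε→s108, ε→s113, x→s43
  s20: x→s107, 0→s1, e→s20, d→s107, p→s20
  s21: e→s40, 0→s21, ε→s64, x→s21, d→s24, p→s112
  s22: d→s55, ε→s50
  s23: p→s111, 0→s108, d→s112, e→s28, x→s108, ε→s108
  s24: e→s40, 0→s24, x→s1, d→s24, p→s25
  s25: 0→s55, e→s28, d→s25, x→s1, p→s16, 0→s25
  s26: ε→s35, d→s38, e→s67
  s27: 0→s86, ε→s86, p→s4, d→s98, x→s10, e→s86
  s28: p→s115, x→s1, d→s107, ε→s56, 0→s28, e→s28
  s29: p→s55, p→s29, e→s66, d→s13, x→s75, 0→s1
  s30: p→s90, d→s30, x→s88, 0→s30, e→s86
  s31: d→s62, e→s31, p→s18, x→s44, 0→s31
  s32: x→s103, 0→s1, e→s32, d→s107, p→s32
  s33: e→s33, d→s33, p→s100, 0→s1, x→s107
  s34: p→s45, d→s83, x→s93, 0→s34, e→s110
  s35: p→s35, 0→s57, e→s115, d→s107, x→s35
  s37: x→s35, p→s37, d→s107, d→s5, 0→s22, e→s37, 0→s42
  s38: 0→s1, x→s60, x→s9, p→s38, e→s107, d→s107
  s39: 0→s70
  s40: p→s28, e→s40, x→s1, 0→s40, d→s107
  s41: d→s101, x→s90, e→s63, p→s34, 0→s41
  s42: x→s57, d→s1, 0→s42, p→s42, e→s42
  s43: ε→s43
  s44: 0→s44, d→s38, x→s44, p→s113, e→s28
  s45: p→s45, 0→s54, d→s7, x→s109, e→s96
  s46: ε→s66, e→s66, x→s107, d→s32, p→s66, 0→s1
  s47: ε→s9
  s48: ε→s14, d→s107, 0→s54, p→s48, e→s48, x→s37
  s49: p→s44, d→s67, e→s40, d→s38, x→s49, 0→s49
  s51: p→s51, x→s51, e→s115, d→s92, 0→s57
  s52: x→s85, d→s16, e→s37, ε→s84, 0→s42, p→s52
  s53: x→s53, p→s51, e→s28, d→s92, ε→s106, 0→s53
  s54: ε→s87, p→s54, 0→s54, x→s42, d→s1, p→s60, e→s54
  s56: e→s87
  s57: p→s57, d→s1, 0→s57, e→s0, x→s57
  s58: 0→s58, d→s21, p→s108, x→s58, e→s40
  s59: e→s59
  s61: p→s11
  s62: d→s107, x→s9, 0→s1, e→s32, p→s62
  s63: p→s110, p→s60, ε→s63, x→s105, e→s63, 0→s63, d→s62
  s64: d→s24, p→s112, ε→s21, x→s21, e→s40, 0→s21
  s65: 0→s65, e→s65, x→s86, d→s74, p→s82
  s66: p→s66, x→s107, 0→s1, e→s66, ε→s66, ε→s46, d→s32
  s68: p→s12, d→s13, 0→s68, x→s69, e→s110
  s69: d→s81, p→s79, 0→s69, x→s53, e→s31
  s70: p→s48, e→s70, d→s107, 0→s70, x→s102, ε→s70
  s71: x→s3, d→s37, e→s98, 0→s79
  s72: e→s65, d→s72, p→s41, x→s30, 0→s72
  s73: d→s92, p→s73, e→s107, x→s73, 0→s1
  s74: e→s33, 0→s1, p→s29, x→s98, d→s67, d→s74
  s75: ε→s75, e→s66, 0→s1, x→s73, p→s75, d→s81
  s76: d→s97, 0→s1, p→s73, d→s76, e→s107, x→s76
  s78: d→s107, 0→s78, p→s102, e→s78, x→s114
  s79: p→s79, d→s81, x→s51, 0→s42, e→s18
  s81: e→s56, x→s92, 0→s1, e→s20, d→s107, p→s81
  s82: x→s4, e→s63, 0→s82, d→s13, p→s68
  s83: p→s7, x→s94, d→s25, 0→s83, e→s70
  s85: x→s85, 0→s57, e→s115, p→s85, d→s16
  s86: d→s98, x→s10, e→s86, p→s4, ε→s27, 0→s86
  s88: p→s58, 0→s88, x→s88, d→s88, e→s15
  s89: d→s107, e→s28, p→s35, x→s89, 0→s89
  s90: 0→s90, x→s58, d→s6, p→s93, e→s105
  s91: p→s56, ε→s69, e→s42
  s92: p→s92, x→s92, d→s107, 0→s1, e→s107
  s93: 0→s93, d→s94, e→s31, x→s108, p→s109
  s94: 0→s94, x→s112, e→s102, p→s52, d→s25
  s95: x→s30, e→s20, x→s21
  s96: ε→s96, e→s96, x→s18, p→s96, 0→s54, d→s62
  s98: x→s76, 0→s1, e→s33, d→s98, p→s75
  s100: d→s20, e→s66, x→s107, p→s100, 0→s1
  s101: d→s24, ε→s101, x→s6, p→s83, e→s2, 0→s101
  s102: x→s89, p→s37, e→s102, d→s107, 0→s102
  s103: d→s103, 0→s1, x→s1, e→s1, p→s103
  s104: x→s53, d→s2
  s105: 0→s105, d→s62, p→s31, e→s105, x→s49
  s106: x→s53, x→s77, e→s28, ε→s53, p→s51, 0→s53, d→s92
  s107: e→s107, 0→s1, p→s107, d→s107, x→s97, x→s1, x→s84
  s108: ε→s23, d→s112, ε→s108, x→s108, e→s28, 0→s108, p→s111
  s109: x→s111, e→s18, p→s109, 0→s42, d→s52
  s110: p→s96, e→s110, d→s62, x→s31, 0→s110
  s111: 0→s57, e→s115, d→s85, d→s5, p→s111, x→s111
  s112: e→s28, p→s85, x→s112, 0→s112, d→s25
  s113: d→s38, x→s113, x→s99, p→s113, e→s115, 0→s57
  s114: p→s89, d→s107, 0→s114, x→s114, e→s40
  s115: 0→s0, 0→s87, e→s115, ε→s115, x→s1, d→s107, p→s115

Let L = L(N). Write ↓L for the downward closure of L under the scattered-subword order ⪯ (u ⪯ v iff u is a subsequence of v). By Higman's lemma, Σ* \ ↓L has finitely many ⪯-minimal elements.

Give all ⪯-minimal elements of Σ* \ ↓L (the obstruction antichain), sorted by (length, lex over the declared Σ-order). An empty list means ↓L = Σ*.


|Q|=116, |F|=86, |δ|=505 (32 ε).
min D↑ (82 st, q0=0, F={29}): 0:p→1,e→2,0→0,x→3,d→0 1:p→4,e→5,0→1,x→6,d→7 2:p→8,e→2,0→2,x→9,d→10 3:p→6,e→9,0→3,x→11,d→3 4:p→12,e→13,0→4,x→14,d→15 5:p→13,e→5,0→5,x→16,d→17 6:p→14,e→16,0→6,x→18,d→19 7:p→15,e→20,0→7,x→19,d→21 8:p→22,e→5,0→8,x→23,d→24 9:p→23,e→9,0→9,x→25,d→26 10:p→27,e→28,0→29,x→26,d→10 11:p→18,e→30,0→11,x→11,d→11 12:p→12,e→31,0→32,x→33,d→34 13:p→31,e→13,0→13,x→35,d→17 14:p→33,e→35,0→14,x→36,d→37 15:p→34,e→38,0→15,x→37,d→39 16:p→35,e→16,0→16,x→40,d→17 17:p→17,e→41,0→29,x→42,d→43 18:p→36,e→44,0→18,x→18,d→45 19:p→37,e→46,0→19,x→45,d→21 20:p→38,e→20,0→20,x→46,d→43 21:p→39,e→44,0→21,x→29,d→21 22:p→47,e→13,0→22,x→48,d→24 23:p→48,e→16,0→23,x→49,d→50 24:p→24,e→51,0→29,x→50,d→43 25:p→49,e→30,0→25,x→25,d→52 26:p→53,e→28,0→29,x→52,d→26 27:p→27,e→54,0→29,x→53,d→24 28:p→55,e→28,0→29,x→43,d→28 29:p→29,e→29,0→29,x→29,d→29 30:p→44,e→30,0→30,x→29,d→43 31:p→31,e→31,0→32,x→56,d→17 32:p→32,e→32,0→32,x→57,d→29 33:p→33,e→56,0→57,x→58,d→59 34:p→34,e→60,0→32,x→59,d→61 35:p→56,e→35,0→35,x→62,d→17 36:p→58,e→63,0→36,x→36,d→64 37:p→59,e→65,0→37,x→64,d→39 38:p→60,e→38,0→38,x→65,d→43 39:p→61,e→63,0→39,x→29,d→39 40:p→62,e→44,0→40,x→40,d→66 41:p→41,e→41,0→29,x→67,d→43 42:p→42,e→29,0→29,x→42,d→67 43:p→43,e→43,0→29,x→29,d→43 44:p→63,e→44,0→44,x→29,d→43 45:p→64,e→44,0→45,x→45,d→21 46:p→65,e→46,0→46,x→68,d→43 47:p→47,e→31,0→32,x→69,d→24 48:p→69,e→35,0→48,x→70,d→50 49:p→70,e→44,0→49,x→49,d→71 50:p→50,e→51,0→29,x→71,d→43 51:p→51,e→51,0→29,x→43,d→43 52:p→72,e→43,0→29,x→52,d→52 53:p→53,e→54,0→29,x→72,d→50 54:p→54,e→54,0→29,x→43,d→41 55:p→55,e→54,0→29,x→43,d→51 56:p→56,e→56,0→57,x→73,d→17 57:p→57,e→57,0→57,x→74,d→29 58:p→58,e→75,0→74,x→58,d→76 59:p→59,e→77,0→57,x→76,d→61 60:p→60,e→60,0→32,x→77,d→43 61:p→61,e→75,0→78,x→29,d→61 62:p→73,e→63,0→62,x→62,d→66 63:p→75,e→63,0→63,x→29,d→43 64:p→76,e→63,0→64,x→64,d→39 65:p→77,e→65,0→65,x→79,d→43 66:p→66,e→43,0→29,x→42,d→43 67:p→67,e→29,0→29,x→29,d→67 68:p→79,e→44,0→68,x→68,d→43 69:p→69,e→56,0→57,x→80,d→50 70:p→80,e→63,0→70,x→70,d→71 71:p→71,e→43,0→29,x→71,d→43 72:p→72,e→43,0→29,x→72,d→71 73:p→73,e→75,0→74,x→73,d→66 74:p→74,e→78,0→74,x→74,d→29 75:p→75,e→75,0→78,x→29,d→43 76:p→76,e→75,0→74,x→76,d→61 77:p→77,e→77,0→57,x→81,d→43 78:p→78,e→78,0→78,x→29,d→29 79:p→81,e→63,0→79,x→79,d→43 80:p→80,e→75,0→74,x→80,d→71 81:p→81,e→75,0→74,x→81,d→43 (ε-aug+det+¬).
'ed0': |S_i|=[102, 76, 30, 1] end={s1} ∉↓L; 3/3 deletions ∈↓L.
'pddx': N↓-sim [102, 90, 52, 16, 3] end={s1,s84,s97} — reject; 4/4 deletions ∈↓L.
'xxex': |S_i|=[102, 79, 48, 11, 3] end={s1,s84,s97} — reject; 4/4 del acc.
'ppp0d': |S_i|=[102, 90, 71, 51, 10, 2] end={s1,s55} rej; 5/5 del acc.
'pedxe': N↓-sim [102, 90, 48, 14, 7, 1] end={s1} ∉↓L; 5/5 deletions ∈↓L.
'edexx': run [102, 76, 30, 13, 5, 3] end={s1,s84,s97} — reject; 5/5 del acc.
6 obstructions.

A = [ed0, pddx, xxex, ppp0d, pedxe, edexx].
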